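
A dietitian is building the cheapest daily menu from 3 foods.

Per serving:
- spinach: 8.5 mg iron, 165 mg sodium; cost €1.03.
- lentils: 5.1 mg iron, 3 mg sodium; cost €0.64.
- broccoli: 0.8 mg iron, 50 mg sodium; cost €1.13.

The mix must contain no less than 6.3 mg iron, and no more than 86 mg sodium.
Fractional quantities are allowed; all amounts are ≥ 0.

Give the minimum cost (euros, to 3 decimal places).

Set it up as a linear program. Let x1 = servings of spinach, x2 = servings of lentils, x3 = servings of broccoli.
Minimise 1.03x1 + 0.64x2 + 1.13x3 with:
  8.5x1 + 5.1x2 + 0.8x3 ≥ 6.3   (iron)
  165x1 + 3x2 + 50x3 ≤ 86   (sodium)
  x1, x2, x3 ≥ 0.
The cheapest feasible vertex uses only spinach, lentils; broccoli is not used. There the iron and sodium constraints are tight.
So spinach = 0.5143 servings, lentils = 0.3781 servings.
Total cost: 1.03·0.5143 + 0.64·0.3781 = 0.77171.

€0.772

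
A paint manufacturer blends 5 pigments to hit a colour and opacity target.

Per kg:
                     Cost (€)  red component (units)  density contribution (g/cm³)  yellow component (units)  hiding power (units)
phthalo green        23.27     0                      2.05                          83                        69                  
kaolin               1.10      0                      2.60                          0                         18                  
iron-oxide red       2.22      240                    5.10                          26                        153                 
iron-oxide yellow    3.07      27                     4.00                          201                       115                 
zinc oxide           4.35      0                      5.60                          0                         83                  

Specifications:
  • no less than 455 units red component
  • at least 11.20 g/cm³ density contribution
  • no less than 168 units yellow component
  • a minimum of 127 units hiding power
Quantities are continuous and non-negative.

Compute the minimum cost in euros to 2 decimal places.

Let x1 = kg of phthalo green, x2 = kg of kaolin, x3 = kg of iron-oxide red, x4 = kg of iron-oxide yellow, x5 = kg of zinc oxide.
Minimise 23.27x1 + 1.1x2 + 2.22x3 + 3.07x4 + 4.35x5 with:
  240x3 + 27x4 ≥ 455   (red component)
  2.05x1 + 2.6x2 + 5.1x3 + 4x4 + 5.6x5 ≥ 11.2   (density contribution)
  83x1 + 26x3 + 201x4 ≥ 168   (yellow component)
  69x1 + 18x2 + 153x3 + 115x4 + 83x5 ≥ 127   (hiding power)
  x1, x2, x3, x4, x5 ≥ 0.
The optimal basis is {iron-oxide red, iron-oxide yellow}; phthalo green, kaolin, zinc oxide drop out. Binding constraints: red component and yellow component.
So iron-oxide red = 1.828 kg, iron-oxide yellow = 0.5993 kg.
Total cost: 2.22·1.828 + 3.07·0.5993 = 5.8980.

€5.90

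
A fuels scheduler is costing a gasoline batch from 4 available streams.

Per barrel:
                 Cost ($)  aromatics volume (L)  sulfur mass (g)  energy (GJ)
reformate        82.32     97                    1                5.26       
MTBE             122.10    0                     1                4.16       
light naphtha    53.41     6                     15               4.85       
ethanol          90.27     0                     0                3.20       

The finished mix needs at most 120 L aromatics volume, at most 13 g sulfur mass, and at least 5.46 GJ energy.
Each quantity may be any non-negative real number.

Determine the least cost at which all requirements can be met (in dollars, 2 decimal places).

Let x1 = barrels of reformate, x2 = barrels of MTBE, x3 = barrels of light naphtha, x4 = barrels of ethanol.
Minimise 82.32x1 + 122.1x2 + 53.41x3 + 90.27x4 with:
  97x1 + 6x3 ≤ 120   (aromatics volume)
  1x1 + 1x2 + 15x3 ≤ 13   (sulfur mass)
  5.26x1 + 4.16x2 + 4.85x3 + 3.2x4 ≥ 5.46   (energy)
  x1, x2, x3, x4 ≥ 0.
The minimum-cost mix takes nothing from MTBE, ethanol — only reformate, light naphtha. Binding constraints: sulfur mass and energy.
That vertex is x1 = 0.2546, x3 = 0.8497.
Objective = 82.32·0.2546 + 53.41·0.8497 = 66.3411.

$66.34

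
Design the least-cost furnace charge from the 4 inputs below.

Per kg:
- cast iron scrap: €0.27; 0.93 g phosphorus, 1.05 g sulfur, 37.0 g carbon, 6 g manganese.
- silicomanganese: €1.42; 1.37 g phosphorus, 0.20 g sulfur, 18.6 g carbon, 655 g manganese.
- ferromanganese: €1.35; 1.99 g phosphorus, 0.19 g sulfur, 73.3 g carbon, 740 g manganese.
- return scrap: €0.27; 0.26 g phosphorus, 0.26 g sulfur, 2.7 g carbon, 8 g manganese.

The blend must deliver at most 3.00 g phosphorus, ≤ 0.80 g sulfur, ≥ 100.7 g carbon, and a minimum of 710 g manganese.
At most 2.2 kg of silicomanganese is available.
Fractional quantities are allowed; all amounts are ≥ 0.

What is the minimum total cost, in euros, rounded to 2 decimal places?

€1.62

This is a linear program. Let x1 = kg of cast iron scrap, x2 = kg of silicomanganese, x3 = kg of ferromanganese, x4 = kg of return scrap.
Minimise 0.27x1 + 1.42x2 + 1.35x3 + 0.27x4 subject to:
  0.93x1 + 1.37x2 + 1.99x3 + 0.26x4 ≤ 3   (phosphorus)
  1.05x1 + 0.2x2 + 0.19x3 + 0.26x4 ≤ 0.8   (sulfur)
  37x1 + 18.6x2 + 73.3x3 + 2.7x4 ≥ 100.7   (carbon)
  6x1 + 655x2 + 740x3 + 8x4 ≥ 710   (manganese)
  x2 ≤ 2.2
  x1, x2, x3, x4 ≥ 0.
The minimum-cost mix takes nothing from silicomanganese, return scrap — only cast iron scrap, ferromanganese. The sulfur and carbon requirements are met with equality.
That vertex is x1 = 0.5649, x3 = 1.089.
Hence cost = 0.27·0.5649 + 1.35·1.089 = €1.6227.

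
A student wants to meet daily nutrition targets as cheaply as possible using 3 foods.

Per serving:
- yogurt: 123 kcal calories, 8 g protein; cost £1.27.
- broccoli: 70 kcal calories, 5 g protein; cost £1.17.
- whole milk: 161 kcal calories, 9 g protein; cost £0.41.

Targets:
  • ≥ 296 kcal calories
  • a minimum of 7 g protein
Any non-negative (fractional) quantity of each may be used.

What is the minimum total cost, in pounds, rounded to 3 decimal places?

Set it up as a linear program. Let x1 = servings of yogurt, x2 = servings of broccoli, x3 = servings of whole milk.
Minimise 1.27x1 + 1.17x2 + 0.41x3 s.t.:
  123x1 + 70x2 + 161x3 ≥ 296   (calories)
  8x1 + 5x2 + 9x3 ≥ 7   (protein)
  x1, x2, x3 ≥ 0.
The cheapest feasible vertex uses only whole milk; yogurt, broccoli are not used. The calories requirement is met with equality.
Optimal quantities: whole milk = 1.839 servings.
Hence cost = 0.41·1.839 = £0.75399.

£0.754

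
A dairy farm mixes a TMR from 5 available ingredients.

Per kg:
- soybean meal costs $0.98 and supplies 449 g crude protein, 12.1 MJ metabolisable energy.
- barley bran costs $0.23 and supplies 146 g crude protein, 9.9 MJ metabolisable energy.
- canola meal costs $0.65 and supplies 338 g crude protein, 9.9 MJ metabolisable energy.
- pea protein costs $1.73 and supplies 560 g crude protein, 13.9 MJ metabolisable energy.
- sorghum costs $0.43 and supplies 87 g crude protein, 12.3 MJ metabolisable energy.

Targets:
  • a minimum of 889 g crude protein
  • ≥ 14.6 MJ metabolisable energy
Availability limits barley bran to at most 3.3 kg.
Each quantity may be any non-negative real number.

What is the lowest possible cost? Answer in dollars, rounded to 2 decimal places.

Let x1 = kg of soybean meal, x2 = kg of barley bran, x3 = kg of canola meal, x4 = kg of pea protein, x5 = kg of sorghum.
Minimize 0.98x1 + 0.23x2 + 0.65x3 + 1.73x4 + 0.43x5 s.t.:
  449x1 + 146x2 + 338x3 + 560x4 + 87x5 ≥ 889   (crude protein)
  12.1x1 + 9.9x2 + 9.9x3 + 13.9x4 + 12.3x5 ≥ 14.6   (metabolisable energy)
  x2 ≤ 3.3
  x1, x2, x3, x4, x5 ≥ 0.
The optimal basis is {barley bran, canola meal}; soybean meal, pea protein, sorghum drop out. There the crude protein and the barley bran cap constraints are tight.
That vertex is x2 = 3.3, x3 = 1.205.
Objective = 0.23·3.3 + 0.65·1.205 = 1.5423.

$1.54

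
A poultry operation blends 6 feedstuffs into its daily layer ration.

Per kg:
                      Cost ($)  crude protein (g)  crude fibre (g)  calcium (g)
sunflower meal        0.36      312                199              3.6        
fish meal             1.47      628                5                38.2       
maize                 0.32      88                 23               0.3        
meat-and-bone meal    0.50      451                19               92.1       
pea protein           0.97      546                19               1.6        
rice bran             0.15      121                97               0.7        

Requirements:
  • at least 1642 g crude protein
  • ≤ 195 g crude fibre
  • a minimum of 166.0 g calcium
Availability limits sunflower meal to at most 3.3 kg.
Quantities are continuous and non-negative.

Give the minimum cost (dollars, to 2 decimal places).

$1.82

Let x1 = kg of sunflower meal, x2 = kg of fish meal, x3 = kg of maize, x4 = kg of meat-and-bone meal, x5 = kg of pea protein, x6 = kg of rice bran.
Minimise 0.36x1 + 1.47x2 + 0.32x3 + 0.5x4 + 0.97x5 + 0.15x6 subject to:
  312x1 + 628x2 + 88x3 + 451x4 + 546x5 + 121x6 ≥ 1642   (crude protein)
  199x1 + 5x2 + 23x3 + 19x4 + 19x5 + 97x6 ≤ 195   (crude fibre)
  3.6x1 + 38.2x2 + 0.3x3 + 92.1x4 + 1.6x5 + 0.7x6 ≥ 166   (calcium)
  x1 ≤ 3.3
  x1, x2, x3, x4, x5, x6 ≥ 0.
At the optimum only meat-and-bone meal is positive (sunflower meal, fish meal, maize, pea protein, rice bran = 0). Binding constraint: crude protein.
So meat-and-bone meal = 3.641 kg.
Objective = 0.5·3.641 = 1.8205.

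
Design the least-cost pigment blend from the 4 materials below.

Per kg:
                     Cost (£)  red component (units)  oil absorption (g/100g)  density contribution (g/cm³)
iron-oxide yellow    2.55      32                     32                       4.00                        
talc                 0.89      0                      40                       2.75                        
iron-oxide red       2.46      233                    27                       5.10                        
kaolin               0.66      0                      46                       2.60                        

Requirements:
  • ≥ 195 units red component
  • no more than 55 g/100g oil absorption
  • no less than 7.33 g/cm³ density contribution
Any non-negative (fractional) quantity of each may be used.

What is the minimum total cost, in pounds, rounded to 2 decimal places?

£3.24

Let x1 = kg of iron-oxide yellow, x2 = kg of talc, x3 = kg of iron-oxide red, x4 = kg of kaolin.
min 2.55x1 + 0.89x2 + 2.46x3 + 0.66x4 subject to:
  32x1 + 233x3 ≥ 195   (red component)
  32x1 + 40x2 + 27x3 + 46x4 ≤ 55   (oil absorption)
  4x1 + 2.75x2 + 5.1x3 + 2.6x4 ≥ 7.33   (density contribution)
  x1, x2, x3, x4 ≥ 0.
The minimum-cost mix takes nothing from iron-oxide yellow, talc — only iron-oxide red, kaolin. Binding constraints: oil absorption and density contribution.
Solving gives x3 = 1.181, x4 = 0.5024.
Cost = 2.46·1.181 + 0.66·0.5024 = 3.2368.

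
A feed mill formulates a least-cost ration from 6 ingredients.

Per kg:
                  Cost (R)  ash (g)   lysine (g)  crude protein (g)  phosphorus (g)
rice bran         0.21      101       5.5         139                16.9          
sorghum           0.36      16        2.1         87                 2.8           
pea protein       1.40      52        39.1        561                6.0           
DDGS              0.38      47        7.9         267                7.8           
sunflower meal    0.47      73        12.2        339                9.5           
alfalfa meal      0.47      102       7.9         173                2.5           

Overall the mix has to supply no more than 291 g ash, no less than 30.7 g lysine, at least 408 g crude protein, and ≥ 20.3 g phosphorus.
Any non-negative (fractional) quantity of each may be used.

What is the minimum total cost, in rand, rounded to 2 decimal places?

This is a linear program. Let x1 = kg of rice bran, x2 = kg of sorghum, x3 = kg of pea protein, x4 = kg of DDGS, x5 = kg of sunflower meal, x6 = kg of alfalfa meal.
Minimise 0.21x1 + 0.36x2 + 1.4x3 + 0.38x4 + 0.47x5 + 0.47x6 s.t.:
  101x1 + 16x2 + 52x3 + 47x4 + 73x5 + 102x6 ≤ 291   (ash)
  5.5x1 + 2.1x2 + 39.1x3 + 7.9x4 + 12.2x5 + 7.9x6 ≥ 30.7   (lysine)
  139x1 + 87x2 + 561x3 + 267x4 + 339x5 + 173x6 ≥ 408   (crude protein)
  16.9x1 + 2.8x2 + 6x3 + 7.8x4 + 9.5x5 + 2.5x6 ≥ 20.3   (phosphorus)
  x1, x2, x3, x4, x5, x6 ≥ 0.
The optimal basis is {rice bran, pea protein}; sorghum, DDGS, sunflower meal, alfalfa meal drop out. The lysine and phosphorus requirements are met with equality.
Solving gives x1 = 0.9709, x3 = 0.6486.
Cost = 0.21·0.9709 + 1.4·0.6486 = 1.1119.

R1.11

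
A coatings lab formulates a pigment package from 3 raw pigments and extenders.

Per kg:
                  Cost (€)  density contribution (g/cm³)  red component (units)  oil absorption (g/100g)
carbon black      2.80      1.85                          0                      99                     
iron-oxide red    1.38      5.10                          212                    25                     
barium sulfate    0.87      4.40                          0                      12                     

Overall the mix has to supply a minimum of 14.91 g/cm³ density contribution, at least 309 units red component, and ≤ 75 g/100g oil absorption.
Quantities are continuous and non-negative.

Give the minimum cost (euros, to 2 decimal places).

This is a linear program. Let x1 = kg of carbon black, x2 = kg of iron-oxide red, x3 = kg of barium sulfate.
Minimise 2.8x1 + 1.38x2 + 0.87x3 subject to:
  1.85x1 + 5.1x2 + 4.4x3 ≥ 14.91   (density contribution)
  212x2 ≥ 309   (red component)
  99x1 + 25x2 + 12x3 ≤ 75   (oil absorption)
  x1, x2, x3 ≥ 0.
The minimum-cost mix takes nothing from carbon black — only iron-oxide red, barium sulfate. There the density contribution and red component constraints are tight.
So iron-oxide red = 1.458 kg, barium sulfate = 1.699 kg.
Hence cost = 1.38·1.458 + 0.87·1.699 = €3.4902.

€3.49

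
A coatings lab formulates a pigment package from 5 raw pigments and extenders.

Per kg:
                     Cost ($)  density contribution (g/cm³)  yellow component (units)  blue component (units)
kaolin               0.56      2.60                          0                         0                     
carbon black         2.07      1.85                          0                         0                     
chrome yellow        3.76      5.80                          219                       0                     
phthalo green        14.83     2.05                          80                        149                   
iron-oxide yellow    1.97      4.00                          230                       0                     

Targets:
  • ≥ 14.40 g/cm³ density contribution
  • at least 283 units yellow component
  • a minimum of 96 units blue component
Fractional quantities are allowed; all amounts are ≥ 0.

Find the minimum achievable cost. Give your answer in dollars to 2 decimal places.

Let x1 = kg of kaolin, x2 = kg of carbon black, x3 = kg of chrome yellow, x4 = kg of phthalo green, x5 = kg of iron-oxide yellow.
min 0.56x1 + 2.07x2 + 3.76x3 + 14.83x4 + 1.97x5 s.t.:
  2.6x1 + 1.85x2 + 5.8x3 + 2.05x4 + 4x5 ≥ 14.4   (density contribution)
  219x3 + 80x4 + 230x5 ≥ 283   (yellow component)
  149x4 ≥ 96   (blue component)
  x1, x2, x3, x4, x5 ≥ 0.
At the optimum only kaolin, phthalo green, iron-oxide yellow are positive (carbon black, chrome yellow = 0). Binding constraints: density contribution, yellow component, blue component.
Solving gives x1 = 3.482, x4 = 0.6443, x5 = 1.006.
Hence cost = 0.56·3.482 + 14.83·0.6443 + 1.97·1.006 = $13.4867.

$13.49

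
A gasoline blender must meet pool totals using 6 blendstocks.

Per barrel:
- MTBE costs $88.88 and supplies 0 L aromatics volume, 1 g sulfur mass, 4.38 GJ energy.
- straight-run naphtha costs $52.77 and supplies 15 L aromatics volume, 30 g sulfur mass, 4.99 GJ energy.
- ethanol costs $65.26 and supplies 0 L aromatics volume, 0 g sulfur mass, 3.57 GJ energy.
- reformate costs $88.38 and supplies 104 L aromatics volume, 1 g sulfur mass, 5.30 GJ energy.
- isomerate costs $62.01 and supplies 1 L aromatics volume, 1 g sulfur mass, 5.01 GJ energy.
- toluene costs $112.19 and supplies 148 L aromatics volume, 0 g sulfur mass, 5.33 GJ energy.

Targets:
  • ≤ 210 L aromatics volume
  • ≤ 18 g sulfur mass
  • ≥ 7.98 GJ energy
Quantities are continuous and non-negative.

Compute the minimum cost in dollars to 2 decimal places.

Let x1 = barrels of MTBE, x2 = barrels of straight-run naphtha, x3 = barrels of ethanol, x4 = barrels of reformate, x5 = barrels of isomerate, x6 = barrels of toluene.
Minimize 88.88x1 + 52.77x2 + 65.26x3 + 88.38x4 + 62.01x5 + 112.19x6 s.t.:
  15x2 + 104x4 + 1x5 + 148x6 ≤ 210   (aromatics volume)
  1x1 + 30x2 + 1x4 + 1x5 ≤ 18   (sulfur mass)
  4.38x1 + 4.99x2 + 3.57x3 + 5.3x4 + 5.01x5 + 5.33x6 ≥ 7.98   (energy)
  x1, x2, x3, x4, x5, x6 ≥ 0.
The optimal basis is {straight-run naphtha, isomerate}; MTBE, ethanol, reformate, toluene drop out. The sulfur mass and energy requirements are met with equality.
That vertex is x2 = 0.56569, x5 = 1.0294.
Total cost: 52.77·0.56569 + 62.01·1.0294 = 93.6846.

$93.68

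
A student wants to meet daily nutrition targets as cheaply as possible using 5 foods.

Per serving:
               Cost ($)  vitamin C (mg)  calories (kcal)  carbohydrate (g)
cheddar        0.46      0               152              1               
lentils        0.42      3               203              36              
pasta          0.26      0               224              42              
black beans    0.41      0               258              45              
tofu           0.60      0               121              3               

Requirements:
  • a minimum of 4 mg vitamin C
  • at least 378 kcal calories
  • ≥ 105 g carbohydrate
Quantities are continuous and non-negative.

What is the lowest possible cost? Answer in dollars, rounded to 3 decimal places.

This is a linear program. Let x1 = servings of cheddar, x2 = servings of lentils, x3 = servings of pasta, x4 = servings of black beans, x5 = servings of tofu.
Minimise 0.46x1 + 0.42x2 + 0.26x3 + 0.41x4 + 0.6x5 subject to:
  3x2 ≥ 4   (vitamin C)
  152x1 + 203x2 + 224x3 + 258x4 + 121x5 ≥ 378   (calories)
  1x1 + 36x2 + 42x3 + 45x4 + 3x5 ≥ 105   (carbohydrate)
  x1, x2, x3, x4, x5 ≥ 0.
The minimum-cost mix takes nothing from cheddar, black beans, tofu — only lentils, pasta. Binding constraints: vitamin C and carbohydrate.
That vertex is x2 = 1.333, x3 = 1.357.
Total cost: 0.42·1.333 + 0.26·1.357 = 0.91268.

$0.913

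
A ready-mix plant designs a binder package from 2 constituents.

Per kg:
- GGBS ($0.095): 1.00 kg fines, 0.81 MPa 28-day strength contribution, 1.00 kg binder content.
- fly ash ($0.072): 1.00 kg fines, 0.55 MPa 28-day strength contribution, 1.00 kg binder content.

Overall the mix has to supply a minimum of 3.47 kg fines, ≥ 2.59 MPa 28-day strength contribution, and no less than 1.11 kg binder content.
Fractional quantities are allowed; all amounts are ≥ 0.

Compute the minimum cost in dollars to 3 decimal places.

$0.310

This is a linear program. Let x1 = kg of GGBS, x2 = kg of fly ash.
min 0.095x1 + 0.072x2 s.t.:
  1x1 + 1x2 ≥ 3.47   (fines)
  0.81x1 + 0.55x2 ≥ 2.59   (28-day strength contribution)
  1x1 + 1x2 ≥ 1.11   (binder content)
  x1, x2 ≥ 0.
Both inputs are positive at the optimum. Binding constraints: fines and 28-day strength contribution.
So GGBS = 2.621 kg, fly ash = 0.8488 kg.
Total cost: 0.095·2.621 + 0.072·0.8488 = 0.31011.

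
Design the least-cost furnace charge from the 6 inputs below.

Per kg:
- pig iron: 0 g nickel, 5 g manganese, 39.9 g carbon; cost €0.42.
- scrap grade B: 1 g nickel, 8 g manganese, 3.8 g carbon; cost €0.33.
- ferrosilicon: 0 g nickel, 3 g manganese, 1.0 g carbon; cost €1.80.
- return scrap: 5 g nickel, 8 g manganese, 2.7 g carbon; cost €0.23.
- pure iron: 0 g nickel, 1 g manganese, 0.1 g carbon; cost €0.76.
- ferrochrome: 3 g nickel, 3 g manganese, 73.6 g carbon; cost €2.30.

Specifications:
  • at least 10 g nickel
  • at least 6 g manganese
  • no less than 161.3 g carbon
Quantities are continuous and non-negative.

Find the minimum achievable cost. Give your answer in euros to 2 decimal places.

Let x1 = kg of pig iron, x2 = kg of scrap grade B, x3 = kg of ferrosilicon, x4 = kg of return scrap, x5 = kg of pure iron, x6 = kg of ferrochrome.
Minimise 0.42x1 + 0.33x2 + 1.8x3 + 0.23x4 + 0.76x5 + 2.3x6 s.t.:
  1x2 + 5x4 + 3x6 ≥ 10   (nickel)
  5x1 + 8x2 + 3x3 + 8x4 + 1x5 + 3x6 ≥ 6   (manganese)
  39.9x1 + 3.8x2 + 1x3 + 2.7x4 + 0.1x5 + 73.6x6 ≥ 161.3   (carbon)
  x1, x2, x3, x4, x5, x6 ≥ 0.
The minimum-cost mix takes nothing from scrap grade B, ferrosilicon, pure iron, ferrochrome — only pig iron, return scrap. The nickel and carbon requirements are met with equality.
That vertex is x1 = 3.907, x4 = 2.
Cost = 0.42·3.907 + 0.23·2 = 2.1009.

€2.10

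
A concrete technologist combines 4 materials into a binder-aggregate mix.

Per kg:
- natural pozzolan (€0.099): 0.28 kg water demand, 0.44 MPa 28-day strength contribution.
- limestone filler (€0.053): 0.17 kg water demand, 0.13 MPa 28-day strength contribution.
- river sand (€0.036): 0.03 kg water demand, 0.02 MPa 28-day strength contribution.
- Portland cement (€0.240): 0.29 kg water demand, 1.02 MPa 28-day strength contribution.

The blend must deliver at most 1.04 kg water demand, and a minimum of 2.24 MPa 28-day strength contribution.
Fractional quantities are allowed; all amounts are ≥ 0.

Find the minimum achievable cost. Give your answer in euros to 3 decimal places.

€0.515

Let x1 = kg of natural pozzolan, x2 = kg of limestone filler, x3 = kg of river sand, x4 = kg of Portland cement.
Minimize 0.099x1 + 0.053x2 + 0.036x3 + 0.24x4 with:
  0.28x1 + 0.17x2 + 0.03x3 + 0.29x4 ≤ 1.04   (water demand)
  0.44x1 + 0.13x2 + 0.02x3 + 1.02x4 ≥ 2.24   (28-day strength contribution)
  x1, x2, x3, x4 ≥ 0.
The minimum-cost mix takes nothing from limestone filler, river sand — only natural pozzolan, Portland cement. Binding constraints: water demand and 28-day strength contribution.
So natural pozzolan = 2.603 kg, Portland cement = 1.073 kg.
Objective = 0.099·2.603 + 0.24·1.073 = 0.51522.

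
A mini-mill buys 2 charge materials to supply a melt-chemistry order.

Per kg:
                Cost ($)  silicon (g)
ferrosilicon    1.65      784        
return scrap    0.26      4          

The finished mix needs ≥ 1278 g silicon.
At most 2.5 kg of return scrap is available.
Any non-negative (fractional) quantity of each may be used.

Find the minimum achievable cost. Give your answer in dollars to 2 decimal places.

This is a linear program. Let x1 = kg of ferrosilicon, x2 = kg of return scrap.
Minimise 1.65x1 + 0.26x2 subject to:
  784x1 + 4x2 ≥ 1278   (silicon)
  x2 ≤ 2.5
  x1, x2 ≥ 0.
The optimal basis is {ferrosilicon}; return scrap drops out. Binding constraint: silicon.
Solving gives x1 = 1.63.
Total cost: 1.65·1.63 = 2.6895.

$2.69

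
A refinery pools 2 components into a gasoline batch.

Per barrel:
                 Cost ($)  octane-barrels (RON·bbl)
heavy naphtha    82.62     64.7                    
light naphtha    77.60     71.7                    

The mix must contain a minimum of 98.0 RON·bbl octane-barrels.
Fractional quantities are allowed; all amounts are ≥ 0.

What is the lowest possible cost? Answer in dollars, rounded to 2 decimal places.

This is a linear program. Let x1 = barrels of heavy naphtha, x2 = barrels of light naphtha.
Minimize 82.62x1 + 77.6x2 subject to:
  64.7x1 + 71.7x2 ≥ 98   (octane-barrels)
  x1, x2 ≥ 0.
The optimal basis is {light naphtha}; heavy naphtha drops out. Binding constraint: octane-barrels.
Optimal quantities: light naphtha = 1.3668 barrels.
Objective = 77.6·1.3668 = 106.0637.

$106.06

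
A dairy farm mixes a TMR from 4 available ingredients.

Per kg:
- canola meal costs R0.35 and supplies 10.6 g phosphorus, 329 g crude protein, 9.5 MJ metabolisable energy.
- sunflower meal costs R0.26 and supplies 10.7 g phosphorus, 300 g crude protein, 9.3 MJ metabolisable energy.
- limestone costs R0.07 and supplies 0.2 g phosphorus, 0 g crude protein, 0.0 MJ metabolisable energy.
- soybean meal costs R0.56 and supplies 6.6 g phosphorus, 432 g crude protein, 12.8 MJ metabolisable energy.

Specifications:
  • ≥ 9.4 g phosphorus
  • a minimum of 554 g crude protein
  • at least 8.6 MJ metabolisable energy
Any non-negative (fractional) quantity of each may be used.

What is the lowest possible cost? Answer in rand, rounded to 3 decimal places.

R0.480

Let x1 = kg of canola meal, x2 = kg of sunflower meal, x3 = kg of limestone, x4 = kg of soybean meal.
min 0.35x1 + 0.26x2 + 0.07x3 + 0.56x4 subject to:
  10.6x1 + 10.7x2 + 0.2x3 + 6.6x4 ≥ 9.4   (phosphorus)
  329x1 + 300x2 + 432x4 ≥ 554   (crude protein)
  9.5x1 + 9.3x2 + 12.8x4 ≥ 8.6   (metabolisable energy)
  x1, x2, x3, x4 ≥ 0.
The optimal basis is {sunflower meal}; canola meal, limestone, soybean meal drop out. Binding constraint: crude protein.
That vertex is x2 = 1.847.
Total cost: 0.26·1.847 = 0.48022.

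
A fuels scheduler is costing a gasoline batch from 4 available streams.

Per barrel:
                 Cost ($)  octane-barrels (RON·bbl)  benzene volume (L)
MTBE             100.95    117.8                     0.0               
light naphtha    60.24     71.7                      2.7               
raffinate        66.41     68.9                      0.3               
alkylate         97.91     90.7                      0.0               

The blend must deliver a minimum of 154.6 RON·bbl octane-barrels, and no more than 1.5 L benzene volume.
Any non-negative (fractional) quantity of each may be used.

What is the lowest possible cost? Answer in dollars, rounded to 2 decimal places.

Let x1 = barrels of MTBE, x2 = barrels of light naphtha, x3 = barrels of raffinate, x4 = barrels of alkylate.
Minimise 100.95x1 + 60.24x2 + 66.41x3 + 97.91x4 with:
  117.8x1 + 71.7x2 + 68.9x3 + 90.7x4 ≥ 154.6   (octane-barrels)
  2.7x2 + 0.3x3 ≤ 1.5   (benzene volume)
  x1, x2, x3, x4 ≥ 0.
The cheapest feasible vertex uses only MTBE, light naphtha; raffinate, alkylate are not used. The octane-barrels and benzene volume requirements are met with equality.
Optimal quantities: MTBE = 0.9743 barrels, light naphtha = 0.5556 barrels.
Hence cost = 100.95·0.9743 + 60.24·0.5556 = $131.8249.

$131.82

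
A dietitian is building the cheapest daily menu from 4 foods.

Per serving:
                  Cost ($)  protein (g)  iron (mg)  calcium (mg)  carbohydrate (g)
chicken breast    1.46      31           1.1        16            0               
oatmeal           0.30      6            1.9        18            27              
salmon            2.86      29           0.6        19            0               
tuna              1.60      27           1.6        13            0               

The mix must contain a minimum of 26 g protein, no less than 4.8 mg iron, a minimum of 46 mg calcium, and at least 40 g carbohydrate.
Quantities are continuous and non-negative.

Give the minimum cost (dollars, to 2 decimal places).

$1.26

Treat it as an LP. Let x1 = servings of chicken breast, x2 = servings of oatmeal, x3 = servings of salmon, x4 = servings of tuna.
Minimize 1.46x1 + 0.3x2 + 2.86x3 + 1.6x4 subject to:
  31x1 + 6x2 + 29x3 + 27x4 ≥ 26   (protein)
  1.1x1 + 1.9x2 + 0.6x3 + 1.6x4 ≥ 4.8   (iron)
  16x1 + 18x2 + 19x3 + 13x4 ≥ 46   (calcium)
  27x2 ≥ 40   (carbohydrate)
  x1, x2, x3, x4 ≥ 0.
The cheapest feasible vertex uses only chicken breast, oatmeal; salmon, tuna are not used. There the protein and iron constraints are tight.
That vertex is x1 = 0.3939, x2 = 2.298.
Hence cost = 1.46·0.3939 + 0.3·2.298 = $1.2645.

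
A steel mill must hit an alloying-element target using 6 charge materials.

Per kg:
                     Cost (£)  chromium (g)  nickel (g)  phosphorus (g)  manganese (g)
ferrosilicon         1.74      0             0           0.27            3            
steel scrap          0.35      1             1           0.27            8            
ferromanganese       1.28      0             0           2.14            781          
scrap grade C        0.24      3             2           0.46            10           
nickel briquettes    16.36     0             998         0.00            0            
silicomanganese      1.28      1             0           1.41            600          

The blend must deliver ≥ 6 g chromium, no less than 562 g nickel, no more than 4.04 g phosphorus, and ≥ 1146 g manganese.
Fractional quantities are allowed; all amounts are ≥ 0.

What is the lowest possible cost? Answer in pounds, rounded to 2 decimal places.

£11.47

Let x1 = kg of ferrosilicon, x2 = kg of steel scrap, x3 = kg of ferromanganese, x4 = kg of scrap grade C, x5 = kg of nickel briquettes, x6 = kg of silicomanganese.
Minimize 1.74x1 + 0.35x2 + 1.28x3 + 0.24x4 + 16.36x5 + 1.28x6 with:
  1x2 + 3x4 + 1x6 ≥ 6   (chromium)
  1x2 + 2x4 + 998x5 ≥ 562   (nickel)
  0.27x1 + 0.27x2 + 2.14x3 + 0.46x4 + 1.41x6 ≤ 4.04   (phosphorus)
  3x1 + 8x2 + 781x3 + 10x4 + 600x6 ≥ 1146   (manganese)
  x1, x2, x3, x4, x5, x6 ≥ 0.
At the optimum only ferromanganese, scrap grade C, nickel briquettes are positive (ferrosilicon, steel scrap, silicomanganese = 0). Binding constraints: chromium, nickel, manganese.
Optimal quantities: ferromanganese = 1.442 kg, scrap grade C = 2 kg, nickel briquettes = 0.5591 kg.
Hence cost = 1.28·1.442 + 0.24·2 + 16.36·0.5591 = £11.4726.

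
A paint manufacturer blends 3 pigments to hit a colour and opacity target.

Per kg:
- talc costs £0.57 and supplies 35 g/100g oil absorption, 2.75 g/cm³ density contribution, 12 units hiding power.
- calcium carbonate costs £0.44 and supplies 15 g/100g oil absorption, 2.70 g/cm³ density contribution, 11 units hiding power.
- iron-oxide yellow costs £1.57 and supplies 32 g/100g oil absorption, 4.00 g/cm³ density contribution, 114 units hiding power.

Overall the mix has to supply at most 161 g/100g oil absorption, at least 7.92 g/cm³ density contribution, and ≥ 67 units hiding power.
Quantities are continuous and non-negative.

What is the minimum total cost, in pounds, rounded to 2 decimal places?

£1.62

Set it up as a linear program. Let x1 = kg of talc, x2 = kg of calcium carbonate, x3 = kg of iron-oxide yellow.
Minimise 0.57x1 + 0.44x2 + 1.57x3 with:
  35x1 + 15x2 + 32x3 ≤ 161   (oil absorption)
  2.75x1 + 2.7x2 + 4x3 ≥ 7.92   (density contribution)
  12x1 + 11x2 + 114x3 ≥ 67   (hiding power)
  x1, x2, x3 ≥ 0.
The minimum-cost mix takes nothing from talc — only calcium carbonate, iron-oxide yellow. There the density contribution and hiding power constraints are tight.
That vertex is x2 = 2.407, x3 = 0.3555.
Total cost: 0.44·2.407 + 1.57·0.3555 = 1.6172.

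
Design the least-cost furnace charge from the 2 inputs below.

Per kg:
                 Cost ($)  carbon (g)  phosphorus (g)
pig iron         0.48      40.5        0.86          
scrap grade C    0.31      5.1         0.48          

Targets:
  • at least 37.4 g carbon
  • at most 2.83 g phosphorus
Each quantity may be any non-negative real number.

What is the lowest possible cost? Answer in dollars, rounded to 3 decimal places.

$0.443

This is a linear program. Let x1 = kg of pig iron, x2 = kg of scrap grade C.
Minimize 0.48x1 + 0.31x2 s.t.:
  40.5x1 + 5.1x2 ≥ 37.4   (carbon)
  0.86x1 + 0.48x2 ≤ 2.83   (phosphorus)
  x1, x2 ≥ 0.
The cheapest feasible vertex uses only pig iron; scrap grade C is not used. Binding constraint: carbon.
That vertex is x1 = 0.9235.
Total cost: 0.48·0.9235 = 0.44328.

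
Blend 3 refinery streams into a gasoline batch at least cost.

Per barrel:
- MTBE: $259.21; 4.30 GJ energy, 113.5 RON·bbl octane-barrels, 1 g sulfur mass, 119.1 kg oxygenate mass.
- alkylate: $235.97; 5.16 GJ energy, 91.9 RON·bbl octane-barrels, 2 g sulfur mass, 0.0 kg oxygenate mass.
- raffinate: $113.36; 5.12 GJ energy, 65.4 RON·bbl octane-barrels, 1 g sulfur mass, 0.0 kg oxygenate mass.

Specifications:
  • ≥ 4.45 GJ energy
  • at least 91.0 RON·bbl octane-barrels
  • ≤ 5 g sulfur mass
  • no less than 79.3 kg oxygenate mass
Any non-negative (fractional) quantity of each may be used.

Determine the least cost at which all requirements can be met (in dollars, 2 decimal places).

$207.72

Set it up as a linear program. Let x1 = barrels of MTBE, x2 = barrels of alkylate, x3 = barrels of raffinate.
Minimise 259.21x1 + 235.97x2 + 113.36x3 subject to:
  4.3x1 + 5.16x2 + 5.12x3 ≥ 4.45   (energy)
  113.5x1 + 91.9x2 + 65.4x3 ≥ 91   (octane-barrels)
  1x1 + 2x2 + 1x3 ≤ 5   (sulfur mass)
  119.1x1 ≥ 79.3   (oxygenate mass)
  x1, x2, x3 ≥ 0.
The minimum-cost mix takes nothing from alkylate — only MTBE, raffinate. There the energy and oxygenate mass constraints are tight.
That vertex is x1 = 0.665827, x3 = 0.30995.
Cost = 259.21·0.665827 + 113.36·0.30995 = 207.7249.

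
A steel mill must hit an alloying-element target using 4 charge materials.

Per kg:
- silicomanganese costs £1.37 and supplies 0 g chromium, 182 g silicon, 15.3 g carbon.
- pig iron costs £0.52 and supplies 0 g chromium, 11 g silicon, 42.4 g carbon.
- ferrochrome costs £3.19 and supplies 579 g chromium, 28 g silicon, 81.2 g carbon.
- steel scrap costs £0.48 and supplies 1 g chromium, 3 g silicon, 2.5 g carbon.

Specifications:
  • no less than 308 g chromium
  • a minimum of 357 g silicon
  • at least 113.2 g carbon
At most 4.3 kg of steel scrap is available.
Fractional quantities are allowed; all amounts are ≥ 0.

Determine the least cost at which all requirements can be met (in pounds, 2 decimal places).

This is a linear program. Let x1 = kg of silicomanganese, x2 = kg of pig iron, x3 = kg of ferrochrome, x4 = kg of steel scrap.
min 1.37x1 + 0.52x2 + 3.19x3 + 0.48x4 subject to:
  579x3 + 1x4 ≥ 308   (chromium)
  182x1 + 11x2 + 28x3 + 3x4 ≥ 357   (silicon)
  15.3x1 + 42.4x2 + 81.2x3 + 2.5x4 ≥ 113.2   (carbon)
  x4 ≤ 4.3
  x1, x2, x3, x4 ≥ 0.
The optimal basis is {silicomanganese, pig iron, ferrochrome}; steel scrap drops out. The chromium, silicon, carbon requirements are met with equality.
So silicomanganese = 1.82 kg, pig iron = 0.9945 kg, ferrochrome = 0.532 kg.
Total cost: 1.37·1.82 + 0.52·0.9945 + 3.19·0.532 = 4.7076.

£4.71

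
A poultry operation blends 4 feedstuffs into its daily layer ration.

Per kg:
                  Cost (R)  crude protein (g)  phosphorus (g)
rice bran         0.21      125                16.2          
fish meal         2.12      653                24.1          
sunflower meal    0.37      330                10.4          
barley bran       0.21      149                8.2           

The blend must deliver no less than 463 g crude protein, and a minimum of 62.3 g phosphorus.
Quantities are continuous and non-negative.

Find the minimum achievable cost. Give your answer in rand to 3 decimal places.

Let x1 = kg of rice bran, x2 = kg of fish meal, x3 = kg of sunflower meal, x4 = kg of barley bran.
min 0.21x1 + 2.12x2 + 0.37x3 + 0.21x4 with:
  125x1 + 653x2 + 330x3 + 149x4 ≥ 463   (crude protein)
  16.2x1 + 24.1x2 + 10.4x3 + 8.2x4 ≥ 62.3   (phosphorus)
  x1, x2, x3, x4 ≥ 0.
The cheapest feasible vertex uses only rice bran; fish meal, sunflower meal, barley bran are not used. There the phosphorus constraint is tight.
So rice bran = 3.846 kg.
Objective = 0.21·3.846 = 0.80766.

R0.808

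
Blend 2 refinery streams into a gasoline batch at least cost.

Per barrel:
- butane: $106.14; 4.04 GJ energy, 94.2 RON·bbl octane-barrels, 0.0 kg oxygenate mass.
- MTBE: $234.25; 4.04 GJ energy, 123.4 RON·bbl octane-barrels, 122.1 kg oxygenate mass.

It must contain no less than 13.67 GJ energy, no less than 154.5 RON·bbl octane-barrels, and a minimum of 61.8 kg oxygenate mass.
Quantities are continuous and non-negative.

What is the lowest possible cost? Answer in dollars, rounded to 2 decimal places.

$423.98

Treat it as an LP. Let x1 = barrels of butane, x2 = barrels of MTBE.
Minimise 106.14x1 + 234.25x2 s.t.:
  4.04x1 + 4.04x2 ≥ 13.67   (energy)
  94.2x1 + 123.4x2 ≥ 154.5   (octane-barrels)
  122.1x2 ≥ 61.8   (oxygenate mass)
  x1, x2 ≥ 0.
Both inputs are positive at the optimum. The energy and oxygenate mass requirements are met with equality.
Optimal quantities: butane = 2.8775 barrels, MTBE = 0.50614 barrels.
Cost = 106.14·2.8775 + 234.25·0.50614 = 423.9811.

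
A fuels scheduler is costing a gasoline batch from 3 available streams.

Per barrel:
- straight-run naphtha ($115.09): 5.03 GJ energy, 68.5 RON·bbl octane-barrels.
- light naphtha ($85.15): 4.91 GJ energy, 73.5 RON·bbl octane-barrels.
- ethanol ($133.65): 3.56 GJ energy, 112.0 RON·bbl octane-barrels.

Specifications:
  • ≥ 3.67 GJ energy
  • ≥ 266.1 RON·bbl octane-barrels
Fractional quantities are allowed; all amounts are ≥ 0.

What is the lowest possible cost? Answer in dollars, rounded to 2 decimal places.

Treat it as an LP. Let x1 = barrels of straight-run naphtha, x2 = barrels of light naphtha, x3 = barrels of ethanol.
min 115.09x1 + 85.15x2 + 133.65x3 s.t.:
  5.03x1 + 4.91x2 + 3.56x3 ≥ 3.67   (energy)
  68.5x1 + 73.5x2 + 112x3 ≥ 266.1   (octane-barrels)
  x1, x2, x3 ≥ 0.
The cheapest feasible vertex uses only light naphtha; straight-run naphtha, ethanol are not used. Binding constraint: octane-barrels.
So light naphtha = 3.6204 barrels.
Hence cost = 85.15·3.6204 = $308.2771.

$308.28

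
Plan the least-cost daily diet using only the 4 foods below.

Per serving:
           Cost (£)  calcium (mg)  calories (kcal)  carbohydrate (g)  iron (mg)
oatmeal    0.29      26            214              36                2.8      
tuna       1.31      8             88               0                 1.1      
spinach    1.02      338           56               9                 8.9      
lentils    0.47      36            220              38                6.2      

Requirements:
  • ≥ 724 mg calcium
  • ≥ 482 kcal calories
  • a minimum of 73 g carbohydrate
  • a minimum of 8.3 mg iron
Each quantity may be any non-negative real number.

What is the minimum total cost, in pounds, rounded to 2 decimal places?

Let x1 = servings of oatmeal, x2 = servings of tuna, x3 = servings of spinach, x4 = servings of lentils.
Minimize 0.29x1 + 1.31x2 + 1.02x3 + 0.47x4 with:
  26x1 + 8x2 + 338x3 + 36x4 ≥ 724   (calcium)
  214x1 + 88x2 + 56x3 + 220x4 ≥ 482   (calories)
  36x1 + 9x3 + 38x4 ≥ 73   (carbohydrate)
  2.8x1 + 1.1x2 + 8.9x3 + 6.2x4 ≥ 8.3   (iron)
  x1, x2, x3, x4 ≥ 0.
The optimal basis is {oatmeal, spinach}; tuna, lentils drop out. The calcium and calories requirements are met with equality.
That vertex is x1 = 1.727, x3 = 2.009.
Total cost: 0.29·1.727 + 1.02·2.009 = 2.5500.

£2.55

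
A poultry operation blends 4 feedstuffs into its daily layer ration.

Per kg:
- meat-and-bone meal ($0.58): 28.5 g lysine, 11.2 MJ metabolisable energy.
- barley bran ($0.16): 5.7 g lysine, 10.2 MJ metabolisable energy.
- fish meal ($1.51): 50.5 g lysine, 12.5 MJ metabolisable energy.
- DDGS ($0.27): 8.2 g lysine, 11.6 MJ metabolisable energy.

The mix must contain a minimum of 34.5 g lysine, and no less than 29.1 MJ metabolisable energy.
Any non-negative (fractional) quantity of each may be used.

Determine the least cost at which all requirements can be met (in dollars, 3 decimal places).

$0.788

Set it up as a linear program. Let x1 = kg of meat-and-bone meal, x2 = kg of barley bran, x3 = kg of fish meal, x4 = kg of DDGS.
Minimize 0.58x1 + 0.16x2 + 1.51x3 + 0.27x4 s.t.:
  28.5x1 + 5.7x2 + 50.5x3 + 8.2x4 ≥ 34.5   (lysine)
  11.2x1 + 10.2x2 + 12.5x3 + 11.6x4 ≥ 29.1   (metabolisable energy)
  x1, x2, x3, x4 ≥ 0.
The cheapest feasible vertex uses only meat-and-bone meal, barley bran; fish meal, DDGS are not used. Binding constraints: lysine and metabolisable energy.
That vertex is x1 = 0.82, x2 = 1.953.
Hence cost = 0.58·0.82 + 0.16·1.953 = $0.78808.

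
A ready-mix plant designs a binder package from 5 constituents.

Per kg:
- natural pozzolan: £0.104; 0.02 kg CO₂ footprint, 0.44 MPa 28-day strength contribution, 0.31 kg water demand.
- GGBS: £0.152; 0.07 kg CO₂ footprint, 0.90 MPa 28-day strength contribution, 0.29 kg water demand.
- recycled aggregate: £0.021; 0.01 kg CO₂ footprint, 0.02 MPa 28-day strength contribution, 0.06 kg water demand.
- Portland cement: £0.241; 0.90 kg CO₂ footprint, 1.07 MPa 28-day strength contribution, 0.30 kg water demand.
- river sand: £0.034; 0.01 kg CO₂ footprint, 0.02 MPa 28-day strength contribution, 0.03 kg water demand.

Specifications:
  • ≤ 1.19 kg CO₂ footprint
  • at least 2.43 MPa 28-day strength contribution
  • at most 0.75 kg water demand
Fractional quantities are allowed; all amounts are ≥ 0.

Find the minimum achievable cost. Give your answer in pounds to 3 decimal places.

This is a linear program. Let x1 = kg of natural pozzolan, x2 = kg of GGBS, x3 = kg of recycled aggregate, x4 = kg of Portland cement, x5 = kg of river sand.
Minimise 0.104x1 + 0.152x2 + 0.021x3 + 0.241x4 + 0.034x5 subject to:
  0.02x1 + 0.07x2 + 0.01x3 + 0.9x4 + 0.01x5 ≤ 1.19   (CO₂ footprint)
  0.44x1 + 0.9x2 + 0.02x3 + 1.07x4 + 0.02x5 ≥ 2.43   (28-day strength contribution)
  0.31x1 + 0.29x2 + 0.06x3 + 0.3x4 + 0.03x5 ≤ 0.75   (water demand)
  x1, x2, x3, x4, x5 ≥ 0.
The optimal basis is {GGBS, Portland cement}; natural pozzolan, recycled aggregate, river sand drop out. The 28-day strength contribution and water demand requirements are met with equality.
Solving gives x2 = 1.824, x4 = 0.737.
Hence cost = 0.152·1.824 + 0.241·0.737 = £0.45487.

£0.455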